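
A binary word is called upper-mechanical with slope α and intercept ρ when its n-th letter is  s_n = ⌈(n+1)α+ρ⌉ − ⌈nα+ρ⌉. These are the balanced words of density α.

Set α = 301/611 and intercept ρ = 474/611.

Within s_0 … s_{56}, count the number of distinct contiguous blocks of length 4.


t_n = ⌈(n·301+474)/611⌉ for n = 0 … 57:
  n=0…9: ⌈474/611⌉=1 ⌈775/611⌉=2 ⌈1076/611⌉=2 ⌈1377/611⌉=3 ⌈1678/611⌉=3 ⌈1979/611⌉=4 ⌈2280/611⌉=4 ⌈2581/611⌉=5 ⌈2882/611⌉=5 ⌈3183/611⌉=6
  n=10…19: ⌈3484/611⌉=6 ⌈3785/611⌉=7 ⌈4086/611⌉=7 ⌈4387/611⌉=8 ⌈4688/611⌉=8 ⌈4989/611⌉=9 ⌈5290/611⌉=9 ⌈5591/611⌉=10 ⌈5892/611⌉=10 ⌈6193/611⌉=11
  n=20…29: ⌈6494/611⌉=11 ⌈6795/611⌉=12 ⌈7096/611⌉=12 ⌈7397/611⌉=13 ⌈7698/611⌉=13 ⌈7999/611⌉=14 ⌈8300/611⌉=14 ⌈8601/611⌉=15 ⌈8902/611⌉=15 ⌈9203/611⌉=16
  n=30…39: ⌈9504/611⌉=16 ⌈9805/611⌉=17 ⌈10106/611⌉=17 ⌈10407/611⌉=18 ⌈10708/611⌉=18 ⌈11009/611⌉=19 ⌈11310/611⌉=19 ⌈11611/611⌉=20 ⌈11912/611⌉=20 ⌈12213/611⌉=20
  n=40…49: ⌈12514/611⌉=21 ⌈12815/611⌉=21 ⌈13116/611⌉=22 ⌈13417/611⌉=22 ⌈13718/611⌉=23 ⌈14019/611⌉=23 ⌈14320/611⌉=24 ⌈14621/611⌉=24 ⌈14922/611⌉=25 ⌈15223/611⌉=25
  n=50…57: ⌈15524/611⌉=26 ⌈15825/611⌉=26 ⌈16126/611⌉=27 ⌈16427/611⌉=27 ⌈16728/611⌉=28 ⌈17029/611⌉=28 ⌈17330/611⌉=29 ⌈17631/611⌉=29
s_n = t_(n+1) − t_n for n = 0 … 56 gives
prefix = 101010101010101010101010101010101010100101010101010101010
slide a length-4 window over [0..3] … [53..56] (54 windows); first occurrence of each distinct factor:
  [  0..  3] 1010
  [  1..  4] 0101
  [ 35.. 38] 0100
  [ 36.. 39] 1001
  [ 37.. 40] 0010
  (the other 49 windows repeat one of these)
distinct factors: {0010, 0100, 0101, 1001, 1010}
count = 5  (Sturmian bound for length 4 is 5)

5


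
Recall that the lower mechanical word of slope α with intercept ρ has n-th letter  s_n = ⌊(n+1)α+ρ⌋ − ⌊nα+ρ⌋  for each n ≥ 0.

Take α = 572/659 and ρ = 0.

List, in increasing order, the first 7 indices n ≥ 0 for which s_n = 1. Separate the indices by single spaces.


n=0: ⌊572/659⌋−⌊0/659⌋ = 0−0 = 0
n=1: ⌊1144/659⌋−⌊572/659⌋ = 1−0 = 1  ← one
n=2: ⌊1716/659⌋−⌊1144/659⌋ = 2−1 = 1  ← one
n=3: ⌊2288/659⌋−⌊1716/659⌋ = 3−2 = 1  ← one
n=4: ⌊2860/659⌋−⌊2288/659⌋ = 4−3 = 1  ← one
n=5: ⌊3432/659⌋−⌊2860/659⌋ = 5−4 = 1  ← one
n=6: ⌊4004/659⌋−⌊3432/659⌋ = 6−5 = 1  ← one
n=7: ⌊4576/659⌋−⌊4004/659⌋ = 6−6 = 0
n=8: ⌊5148/659⌋−⌊4576/659⌋ = 7−6 = 1  ← one
positions of the first 7 ones: 1 2 3 4 5 6 8

1 2 3 4 5 6 8


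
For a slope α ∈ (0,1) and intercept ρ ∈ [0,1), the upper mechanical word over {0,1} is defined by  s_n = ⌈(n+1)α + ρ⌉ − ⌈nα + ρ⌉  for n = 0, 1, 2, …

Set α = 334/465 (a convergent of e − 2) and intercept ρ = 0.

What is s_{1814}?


(n+1)α + ρ = (1815·334) / 465 = 606210/465
nα + ρ     = (1814·334) / 465 = 605876/465
⌈606210/465⌉ = 1304,  ⌈605876/465⌉ = 1303
s_{1814} = 1304 − 1303 = 1

1


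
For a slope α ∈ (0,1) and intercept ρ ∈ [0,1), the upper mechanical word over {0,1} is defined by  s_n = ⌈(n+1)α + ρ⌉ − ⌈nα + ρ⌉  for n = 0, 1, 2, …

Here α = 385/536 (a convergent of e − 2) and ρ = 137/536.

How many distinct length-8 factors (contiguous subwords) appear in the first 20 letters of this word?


t_n = ⌈(n·385+137)/536⌉ for n = 0 … 20:
  n=0…9: ⌈137/536⌉=1 ⌈522/536⌉=1 ⌈907/536⌉=2 ⌈1292/536⌉=3 ⌈1677/536⌉=4 ⌈2062/536⌉=4 ⌈2447/536⌉=5 ⌈2832/536⌉=6 ⌈3217/536⌉=7 ⌈3602/536⌉=7
  n=10…19: ⌈3987/536⌉=8 ⌈4372/536⌉=9 ⌈4757/536⌉=9 ⌈5142/536⌉=10 ⌈5527/536⌉=11 ⌈5912/536⌉=12 ⌈6297/536⌉=12 ⌈6682/536⌉=13 ⌈7067/536⌉=14 ⌈7452/536⌉=14
  n=20: ⌈7837/536⌉=15
s_n = t_(n+1) − t_n for n = 0 … 19 gives
prefix = 01110111011011101101
slide a length-8 window over [0..7] … [12..19] (13 windows); first occurrence of each distinct factor:
  [  0..  7] 01110111
  [  1..  8] 11101110
  [  2..  9] 11011101
  [  3.. 10] 10111011
  [  4.. 11] 01110110
  [  5.. 12] 11101101
  [  6.. 13] 11011011
  [  7.. 14] 10110111
  [  8.. 15] 01101110
  (the other 4 windows repeat one of these)
distinct factors: {01101110, 01110110, 01110111, 10110111, 10111011, 11011011, 11011101, 11101101, 11101110}
count = 9  (Sturmian bound for length 8 is 9)

9


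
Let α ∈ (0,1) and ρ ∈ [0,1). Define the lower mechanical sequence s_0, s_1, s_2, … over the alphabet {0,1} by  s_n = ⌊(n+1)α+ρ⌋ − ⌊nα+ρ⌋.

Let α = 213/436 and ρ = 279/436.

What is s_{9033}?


(n+1)α + ρ = (9034·213 + 279) / 436 = 1924521/436
nα + ρ     = (9033·213 + 279) / 436 = 1924308/436
⌊1924521/436⌋ = 4414,  ⌊1924308/436⌋ = 4413
s_{9033} = 4414 − 4413 = 1

1


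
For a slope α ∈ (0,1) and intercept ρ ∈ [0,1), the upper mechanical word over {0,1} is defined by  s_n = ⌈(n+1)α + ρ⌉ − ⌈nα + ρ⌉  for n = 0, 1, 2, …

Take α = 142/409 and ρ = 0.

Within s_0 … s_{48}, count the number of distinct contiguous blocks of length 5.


6

t_n = ⌈(n·142)/409⌉ for n = 0 … 49:
  n=0…9: ⌈0/409⌉=0 ⌈142/409⌉=1 ⌈284/409⌉=1 ⌈426/409⌉=2 ⌈568/409⌉=2 ⌈710/409⌉=2 ⌈852/409⌉=3 ⌈994/409⌉=3 ⌈1136/409⌉=3 ⌈1278/409⌉=4
  n=10…19: ⌈1420/409⌉=4 ⌈1562/409⌉=4 ⌈1704/409⌉=5 ⌈1846/409⌉=5 ⌈1988/409⌉=5 ⌈2130/409⌉=6 ⌈2272/409⌉=6 ⌈2414/409⌉=6 ⌈2556/409⌉=7 ⌈2698/409⌉=7
  n=20…29: ⌈2840/409⌉=7 ⌈2982/409⌉=8 ⌈3124/409⌉=8 ⌈3266/409⌉=8 ⌈3408/409⌉=9 ⌈3550/409⌉=9 ⌈3692/409⌉=10 ⌈3834/409⌉=10 ⌈3976/409⌉=10 ⌈4118/409⌉=11
  n=30…39: ⌈4260/409⌉=11 ⌈4402/409⌉=11 ⌈4544/409⌉=12 ⌈4686/409⌉=12 ⌈4828/409⌉=12 ⌈4970/409⌉=13 ⌈5112/409⌉=13 ⌈5254/409⌉=13 ⌈5396/409⌉=14 ⌈5538/409⌉=14
  n=40…49: ⌈5680/409⌉=14 ⌈5822/409⌉=15 ⌈5964/409⌉=15 ⌈6106/409⌉=15 ⌈6248/409⌉=16 ⌈6390/409⌉=16 ⌈6532/409⌉=16 ⌈6674/409⌉=17 ⌈6816/409⌉=17 ⌈6958/409⌉=18
s_n = t_(n+1) − t_n for n = 0 … 48 gives
prefix = 1010010010010010010010010100100100100100100100101
slide a length-5 window over [0..4] … [44..48] (45 windows); first occurrence of each distinct factor:
  [  0..  4] 10100
  [  1..  5] 01001
  [  2..  6] 10010
  [  3..  7] 00100
  [ 21.. 25] 00101
  [ 22.. 26] 01010
  (the other 39 windows repeat one of these)
distinct factors: {00100, 00101, 01001, 01010, 10010, 10100}
count = 6  (Sturmian bound for length 5 is 6)


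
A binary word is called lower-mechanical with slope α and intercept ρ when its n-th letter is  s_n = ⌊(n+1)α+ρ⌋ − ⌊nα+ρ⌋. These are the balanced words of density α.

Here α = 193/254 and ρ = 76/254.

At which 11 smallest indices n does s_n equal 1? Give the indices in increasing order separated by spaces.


0 2 3 4 6 7 8 10 11 12 14

n=0: ⌊269/254⌋−⌊76/254⌋ = 1−0 = 1  ← one
n=1: ⌊462/254⌋−⌊269/254⌋ = 1−1 = 0
n=2: ⌊655/254⌋−⌊462/254⌋ = 2−1 = 1  ← one
n=3: ⌊848/254⌋−⌊655/254⌋ = 3−2 = 1  ← one
n=4: ⌊1041/254⌋−⌊848/254⌋ = 4−3 = 1  ← one
n=5: ⌊1234/254⌋−⌊1041/254⌋ = 4−4 = 0
n=6: ⌊1427/254⌋−⌊1234/254⌋ = 5−4 = 1  ← one
n=7: ⌊1620/254⌋−⌊1427/254⌋ = 6−5 = 1  ← one
n=8: ⌊1813/254⌋−⌊1620/254⌋ = 7−6 = 1  ← one
n=9: ⌊2006/254⌋−⌊1813/254⌋ = 7−7 = 0
n=10: ⌊2199/254⌋−⌊2006/254⌋ = 8−7 = 1  ← one
n=11: ⌊2392/254⌋−⌊2199/254⌋ = 9−8 = 1  ← one
n=12: ⌊2585/254⌋−⌊2392/254⌋ = 10−9 = 1  ← one
n=13: ⌊2778/254⌋−⌊2585/254⌋ = 10−10 = 0
n=14: ⌊2971/254⌋−⌊2778/254⌋ = 11−10 = 1  ← one
positions of the first 11 ones: 0 2 3 4 6 7 8 10 11 12 14


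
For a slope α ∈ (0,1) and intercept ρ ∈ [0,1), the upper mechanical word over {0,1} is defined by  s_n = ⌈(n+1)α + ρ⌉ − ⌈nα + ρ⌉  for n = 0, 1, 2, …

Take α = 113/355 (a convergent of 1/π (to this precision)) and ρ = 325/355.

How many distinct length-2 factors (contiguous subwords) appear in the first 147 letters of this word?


3

t_n = ⌈(n·113+325)/355⌉ for n = 0 … 147:
  n=0…9: ⌈325/355⌉=1 ⌈438/355⌉=2 ⌈551/355⌉=2 ⌈664/355⌉=2 ⌈777/355⌉=3 ⌈890/355⌉=3 ⌈1003/355⌉=3 ⌈1116/355⌉=4 ⌈1229/355⌉=4 ⌈1342/355⌉=4
  n=10…19: ⌈1455/355⌉=5 ⌈1568/355⌉=5 ⌈1681/355⌉=5 ⌈1794/355⌉=6 ⌈1907/355⌉=6 ⌈2020/355⌉=6 ⌈2133/355⌉=7 ⌈2246/355⌉=7 ⌈2359/355⌉=7 ⌈2472/355⌉=7
  n=20…29: ⌈2585/355⌉=8 ⌈2698/355⌉=8 ⌈2811/355⌉=8 ⌈2924/355⌉=9 ⌈3037/355⌉=9 ⌈3150/355⌉=9 ⌈3263/355⌉=10 ⌈3376/355⌉=10 ⌈3489/355⌉=10 ⌈3602/355⌉=11
  n=30…39: ⌈3715/355⌉=11 ⌈3828/355⌉=11 ⌈3941/355⌉=12 ⌈4054/355⌉=12 ⌈4167/355⌉=12 ⌈4280/355⌉=13 ⌈4393/355⌉=13 ⌈4506/355⌉=13 ⌈4619/355⌉=14 ⌈4732/355⌉=14
  n=40…49: ⌈4845/355⌉=14 ⌈4958/355⌉=14 ⌈5071/355⌉=15 ⌈5184/355⌉=15 ⌈5297/355⌉=15 ⌈5410/355⌉=16 ⌈5523/355⌉=16 ⌈5636/355⌉=16 ⌈5749/355⌉=17 ⌈5862/355⌉=17
  n=50…59: ⌈5975/355⌉=17 ⌈6088/355⌉=18 ⌈6201/355⌉=18 ⌈6314/355⌉=18 ⌈6427/355⌉=19 ⌈6540/355⌉=19 ⌈6653/355⌉=19 ⌈6766/355⌉=20 ⌈6879/355⌉=20 ⌈6992/355⌉=20
  n=60…69: ⌈7105/355⌉=21 ⌈7218/355⌉=21 ⌈7331/355⌉=21 ⌈7444/355⌉=21 ⌈7557/355⌉=22 ⌈7670/355⌉=22 ⌈7783/355⌉=22 ⌈7896/355⌉=23 ⌈8009/355⌉=23 ⌈8122/355⌉=23
  n=70…79: ⌈8235/355⌉=24 ⌈8348/355⌉=24 ⌈8461/355⌉=24 ⌈8574/355⌉=25 ⌈8687/355⌉=25 ⌈8800/355⌉=25 ⌈8913/355⌉=26 ⌈9026/355⌉=26 ⌈9139/355⌉=26 ⌈9252/355⌉=27
  n=80…89: ⌈9365/355⌉=27 ⌈9478/355⌉=27 ⌈9591/355⌉=28 ⌈9704/355⌉=28 ⌈9817/355⌉=28 ⌈9930/355⌉=28 ⌈10043/355⌉=29 ⌈10156/355⌉=29 ⌈10269/355⌉=29 ⌈10382/355⌉=30
  n=90…99: ⌈10495/355⌉=30 ⌈10608/355⌉=30 ⌈10721/355⌉=31 ⌈10834/355⌉=31 ⌈10947/355⌉=31 ⌈11060/355⌉=32 ⌈11173/355⌉=32 ⌈11286/355⌉=32 ⌈11399/355⌉=33 ⌈11512/355⌉=33
  n=100…109: ⌈11625/355⌉=33 ⌈11738/355⌉=34 ⌈11851/355⌉=34 ⌈11964/355⌉=34 ⌈12077/355⌉=35 ⌈12190/355⌉=35 ⌈12303/355⌉=35 ⌈12416/355⌉=35 ⌈12529/355⌉=36 ⌈12642/355⌉=36
  n=110…119: ⌈12755/355⌉=36 ⌈12868/355⌉=37 ⌈12981/355⌉=37 ⌈13094/355⌉=37 ⌈13207/355⌉=38 ⌈13320/355⌉=38 ⌈13433/355⌉=38 ⌈13546/355⌉=39 ⌈13659/355⌉=39 ⌈13772/355⌉=39
  n=120…129: ⌈13885/355⌉=40 ⌈13998/355⌉=40 ⌈14111/355⌉=40 ⌈14224/355⌉=41 ⌈14337/355⌉=41 ⌈14450/355⌉=41 ⌈14563/355⌉=42 ⌈14676/355⌉=42 ⌈14789/355⌉=42 ⌈14902/355⌉=42
  n=130…139: ⌈15015/355⌉=43 ⌈15128/355⌉=43 ⌈15241/355⌉=43 ⌈15354/355⌉=44 ⌈15467/355⌉=44 ⌈15580/355⌉=44 ⌈15693/355⌉=45 ⌈15806/355⌉=45 ⌈15919/355⌉=45 ⌈16032/355⌉=46
  n=140…147: ⌈16145/355⌉=46 ⌈16258/355⌉=46 ⌈16371/355⌉=47 ⌈16484/355⌉=47 ⌈16597/355⌉=47 ⌈16710/355⌉=48 ⌈16823/355⌉=48 ⌈16936/355⌉=48
s_n = t_(n+1) − t_n for n = 0 … 146 gives
prefix = 100100100100100100010010010010010010010001001001001001001001000100100100100100100100010010010010010010010001001001001001001001000100100100100100100
slide a length-2 window over [0..1] … [145..146] (146 windows); first occurrence of each distinct factor:
  [  0..  1] 10
  [  1..  2] 00
  [  2..  3] 01
  (the other 143 windows repeat one of these)
distinct factors: {00, 01, 10}
count = 3  (Sturmian bound for length 2 is 3)


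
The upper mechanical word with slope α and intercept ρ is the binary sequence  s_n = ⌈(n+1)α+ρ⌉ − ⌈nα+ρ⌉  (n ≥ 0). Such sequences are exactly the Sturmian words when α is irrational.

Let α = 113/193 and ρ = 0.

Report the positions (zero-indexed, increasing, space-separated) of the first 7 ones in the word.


0 1 3 5 6 8 10

n=0: ⌈113/193⌉−⌈0/193⌉ = 1−0 = 1  ← one
n=1: ⌈226/193⌉−⌈113/193⌉ = 2−1 = 1  ← one
n=2: ⌈339/193⌉−⌈226/193⌉ = 2−2 = 0
n=3: ⌈452/193⌉−⌈339/193⌉ = 3−2 = 1  ← one
n=4: ⌈565/193⌉−⌈452/193⌉ = 3−3 = 0
n=5: ⌈678/193⌉−⌈565/193⌉ = 4−3 = 1  ← one
n=6: ⌈791/193⌉−⌈678/193⌉ = 5−4 = 1  ← one
n=7: ⌈904/193⌉−⌈791/193⌉ = 5−5 = 0
n=8: ⌈1017/193⌉−⌈904/193⌉ = 6−5 = 1  ← one
n=9: ⌈1130/193⌉−⌈1017/193⌉ = 6−6 = 0
n=10: ⌈1243/193⌉−⌈1130/193⌉ = 7−6 = 1  ← one
positions of the first 7 ones: 0 1 3 5 6 8 10


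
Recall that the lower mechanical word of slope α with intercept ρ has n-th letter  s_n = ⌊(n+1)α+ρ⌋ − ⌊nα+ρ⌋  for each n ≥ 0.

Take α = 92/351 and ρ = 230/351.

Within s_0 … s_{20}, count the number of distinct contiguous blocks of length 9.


t_n = ⌊(n·92+230)/351⌋ for n = 0 … 21:
  n=0…9: ⌊230/351⌋=0 ⌊322/351⌋=0 ⌊414/351⌋=1 ⌊506/351⌋=1 ⌊598/351⌋=1 ⌊690/351⌋=1 ⌊782/351⌋=2 ⌊874/351⌋=2 ⌊966/351⌋=2 ⌊1058/351⌋=3
  n=10…19: ⌊1150/351⌋=3 ⌊1242/351⌋=3 ⌊1334/351⌋=3 ⌊1426/351⌋=4 ⌊1518/351⌋=4 ⌊1610/351⌋=4 ⌊1702/351⌋=4 ⌊1794/351⌋=5 ⌊1886/351⌋=5 ⌊1978/351⌋=5
  n=20…21: ⌊2070/351⌋=5 ⌊2162/351⌋=6
s_n = t_(n+1) − t_n for n = 0 … 20 gives
prefix = 010001001000100010001
slide a length-9 window over [0..8] … [12..20] (13 windows); first occurrence of each distinct factor:
  [  0..  8] 010001001
  [  1..  9] 100010010
  [  2.. 10] 000100100
  [  3.. 11] 001001000
  [  4.. 12] 010010001
  [  5.. 13] 100100010
  [  6.. 14] 001000100
  [  7.. 15] 010001000
  [  8.. 16] 100010001
  [  9.. 17] 000100010
  (the other 3 windows repeat one of these)
distinct factors: {000100010, 000100100, 001000100, 001001000, 010001000, 010001001, 010010001, 100010001, 100010010, 100100010}
count = 10  (Sturmian bound for length 9 is 10)

10


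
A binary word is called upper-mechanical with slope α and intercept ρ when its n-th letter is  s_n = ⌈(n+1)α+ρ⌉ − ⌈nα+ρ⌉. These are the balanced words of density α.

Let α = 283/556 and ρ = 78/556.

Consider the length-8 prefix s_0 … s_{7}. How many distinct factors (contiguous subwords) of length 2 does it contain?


t_n = ⌈(n·283+78)/556⌉ for n = 0 … 8:
  n=0…8: ⌈78/556⌉=1 ⌈361/556⌉=1 ⌈644/556⌉=2 ⌈927/556⌉=2 ⌈1210/556⌉=3 ⌈1493/556⌉=3 ⌈1776/556⌉=4 ⌈2059/556⌉=4 ⌈2342/556⌉=5
s_n = t_(n+1) − t_n for n = 0 … 7 gives
prefix = 01010101
slide a length-2 window over [0..1] … [6..7] (7 windows); first occurrence of each distinct factor:
  [  0..  1] 01
  [  1..  2] 10
  (the other 5 windows repeat one of these)
distinct factors: {01, 10}
count = 2  (Sturmian bound for length 2 is 3)

2


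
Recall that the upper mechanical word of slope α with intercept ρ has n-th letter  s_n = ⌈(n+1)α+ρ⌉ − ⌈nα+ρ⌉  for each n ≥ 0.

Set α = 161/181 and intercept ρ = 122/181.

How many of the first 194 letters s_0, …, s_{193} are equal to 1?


#1s = Σ_{n=0}^{193} s_n = Σ_{n=0}^{193} (⌈(n+1)α+ρ⌉ − ⌈nα+ρ⌉)
the sum telescopes: every ⌈nα+ρ⌉ with 0 < n < 194 appears once with + and once with −, leaving ⌈194α+ρ⌉ − ⌈0·α+ρ⌉
194α + ρ = (194·161 + 122) / 181 = 31356/181
ρ = 122/181
⌈31356/181⌉ = 174,  ⌈122/181⌉ = 1
#1s = 174 − 1 = 173

173


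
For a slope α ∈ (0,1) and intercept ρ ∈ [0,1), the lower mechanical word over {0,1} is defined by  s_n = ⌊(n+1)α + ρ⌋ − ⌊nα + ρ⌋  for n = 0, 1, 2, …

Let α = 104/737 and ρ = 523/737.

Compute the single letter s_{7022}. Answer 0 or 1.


0

(n+1)α + ρ = (7023·104 + 523) / 737 = 730915/737
nα + ρ     = (7022·104 + 523) / 737 = 730811/737
⌊730915/737⌋ = 991,  ⌊730811/737⌋ = 991
s_{7022} = 991 − 991 = 0


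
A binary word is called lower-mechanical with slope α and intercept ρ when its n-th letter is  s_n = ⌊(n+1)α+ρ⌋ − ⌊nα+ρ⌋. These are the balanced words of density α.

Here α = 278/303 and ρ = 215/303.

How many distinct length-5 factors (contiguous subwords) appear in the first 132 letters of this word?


6

t_n = ⌊(n·278+215)/303⌋ for n = 0 … 132:
  n=0…9: ⌊215/303⌋=0 ⌊493/303⌋=1 ⌊771/303⌋=2 ⌊1049/303⌋=3 ⌊1327/303⌋=4 ⌊1605/303⌋=5 ⌊1883/303⌋=6 ⌊2161/303⌋=7 ⌊2439/303⌋=8 ⌊2717/303⌋=8
  n=10…19: ⌊2995/303⌋=9 ⌊3273/303⌋=10 ⌊3551/303⌋=11 ⌊3829/303⌋=12 ⌊4107/303⌋=13 ⌊4385/303⌋=14 ⌊4663/303⌋=15 ⌊4941/303⌋=16 ⌊5219/303⌋=17 ⌊5497/303⌋=18
  n=20…29: ⌊5775/303⌋=19 ⌊6053/303⌋=19 ⌊6331/303⌋=20 ⌊6609/303⌋=21 ⌊6887/303⌋=22 ⌊7165/303⌋=23 ⌊7443/303⌋=24 ⌊7721/303⌋=25 ⌊7999/303⌋=26 ⌊8277/303⌋=27
  n=30…39: ⌊8555/303⌋=28 ⌊8833/303⌋=29 ⌊9111/303⌋=30 ⌊9389/303⌋=30 ⌊9667/303⌋=31 ⌊9945/303⌋=32 ⌊10223/303⌋=33 ⌊10501/303⌋=34 ⌊10779/303⌋=35 ⌊11057/303⌋=36
  n=40…49: ⌊11335/303⌋=37 ⌊11613/303⌋=38 ⌊11891/303⌋=39 ⌊12169/303⌋=40 ⌊12447/303⌋=41 ⌊12725/303⌋=41 ⌊13003/303⌋=42 ⌊13281/303⌋=43 ⌊13559/303⌋=44 ⌊13837/303⌋=45
  n=50…59: ⌊14115/303⌋=46 ⌊14393/303⌋=47 ⌊14671/303⌋=48 ⌊14949/303⌋=49 ⌊15227/303⌋=50 ⌊15505/303⌋=51 ⌊15783/303⌋=52 ⌊16061/303⌋=53 ⌊16339/303⌋=53 ⌊16617/303⌋=54
  n=60…69: ⌊16895/303⌋=55 ⌊17173/303⌋=56 ⌊17451/303⌋=57 ⌊17729/303⌋=58 ⌊18007/303⌋=59 ⌊18285/303⌋=60 ⌊18563/303⌋=61 ⌊18841/303⌋=62 ⌊19119/303⌋=63 ⌊19397/303⌋=64
  n=70…79: ⌊19675/303⌋=64 ⌊19953/303⌋=65 ⌊20231/303⌋=66 ⌊20509/303⌋=67 ⌊20787/303⌋=68 ⌊21065/303⌋=69 ⌊21343/303⌋=70 ⌊21621/303⌋=71 ⌊21899/303⌋=72 ⌊22177/303⌋=73
  n=80…89: ⌊22455/303⌋=74 ⌊22733/303⌋=75 ⌊23011/303⌋=75 ⌊23289/303⌋=76 ⌊23567/303⌋=77 ⌊23845/303⌋=78 ⌊24123/303⌋=79 ⌊24401/303⌋=80 ⌊24679/303⌋=81 ⌊24957/303⌋=82
  n=90…99: ⌊25235/303⌋=83 ⌊25513/303⌋=84 ⌊25791/303⌋=85 ⌊26069/303⌋=86 ⌊26347/303⌋=86 ⌊26625/303⌋=87 ⌊26903/303⌋=88 ⌊27181/303⌋=89 ⌊27459/303⌋=90 ⌊27737/303⌋=91
  n=100…109: ⌊28015/303⌋=92 ⌊28293/303⌋=93 ⌊28571/303⌋=94 ⌊28849/303⌋=95 ⌊29127/303⌋=96 ⌊29405/303⌋=97 ⌊29683/303⌋=97 ⌊29961/303⌋=98 ⌊30239/303⌋=99 ⌊30517/303⌋=100
  n=110…119: ⌊30795/303⌋=101 ⌊31073/303⌋=102 ⌊31351/303⌋=103 ⌊31629/303⌋=104 ⌊31907/303⌋=105 ⌊32185/303⌋=106 ⌊32463/303⌋=107 ⌊32741/303⌋=108 ⌊33019/303⌋=108 ⌊33297/303⌋=109
  n=120…129: ⌊33575/303⌋=110 ⌊33853/303⌋=111 ⌊34131/303⌋=112 ⌊34409/303⌋=113 ⌊34687/303⌋=114 ⌊34965/303⌋=115 ⌊35243/303⌋=116 ⌊35521/303⌋=117 ⌊35799/303⌋=118 ⌊36077/303⌋=119
  n=130…132: ⌊36355/303⌋=119 ⌊36633/303⌋=120 ⌊36911/303⌋=121
s_n = t_(n+1) − t_n for n = 0 … 131 gives
prefix = 111111110111111111110111111111110111111111110111111111111011111111111011111111111011111111111011111111111011111111111011111111111011
slide a length-5 window over [0..4] … [127..131] (128 windows); first occurrence of each distinct factor:
  [  0..  4] 11111
  [  4..  8] 11110
  [  5..  9] 11101
  [  6.. 10] 11011
  [  7.. 11] 10111
  [  8.. 12] 01111
  (the other 122 windows repeat one of these)
distinct factors: {01111, 10111, 11011, 11101, 11110, 11111}
count = 6  (Sturmian bound for length 5 is 6)


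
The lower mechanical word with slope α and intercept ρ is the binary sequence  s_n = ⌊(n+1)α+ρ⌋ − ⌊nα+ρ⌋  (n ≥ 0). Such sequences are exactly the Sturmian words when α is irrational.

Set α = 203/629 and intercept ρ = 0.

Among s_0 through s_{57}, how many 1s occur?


#1s = Σ_{n=0}^{57} s_n = Σ_{n=0}^{57} (⌊(n+1)α+ρ⌋ − ⌊nα+ρ⌋)
the sum telescopes: every ⌊nα+ρ⌋ with 0 < n < 58 appears once with + and once with −, leaving ⌊58α+ρ⌋ − ⌊0·α+ρ⌋
58α + ρ = (58·203) / 629 = 11774/629
ρ = 0/629
⌊11774/629⌋ = 18,  ⌊0/629⌋ = 0
#1s = 18 − 0 = 18

18


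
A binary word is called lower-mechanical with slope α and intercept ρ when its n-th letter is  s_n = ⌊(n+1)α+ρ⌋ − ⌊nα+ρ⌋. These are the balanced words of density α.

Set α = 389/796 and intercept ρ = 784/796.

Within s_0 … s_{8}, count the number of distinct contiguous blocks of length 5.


t_n = ⌊(n·389+784)/796⌋ for n = 0 … 9:
  n=0…9: ⌊784/796⌋=0 ⌊1173/796⌋=1 ⌊1562/796⌋=1 ⌊1951/796⌋=2 ⌊2340/796⌋=2 ⌊2729/796⌋=3 ⌊3118/796⌋=3 ⌊3507/796⌋=4 ⌊3896/796⌋=4 ⌊4285/796⌋=5
s_n = t_(n+1) − t_n for n = 0 … 8 gives
prefix = 101010101
slide a length-5 window over [0..4] … [4..8] (5 windows); first occurrence of each distinct factor:
  [  0..  4] 10101
  [  1..  5] 01010
  (the other 3 windows repeat one of these)
distinct factors: {01010, 10101}
count = 2  (Sturmian bound for length 5 is 6)

2


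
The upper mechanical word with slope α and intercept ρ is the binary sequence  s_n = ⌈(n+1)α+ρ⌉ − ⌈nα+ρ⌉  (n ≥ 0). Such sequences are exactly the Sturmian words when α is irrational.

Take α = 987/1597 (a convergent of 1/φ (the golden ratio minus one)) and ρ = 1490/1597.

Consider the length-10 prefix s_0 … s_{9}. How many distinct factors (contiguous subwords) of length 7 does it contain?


t_n = ⌈(n·987+1490)/1597⌉ for n = 0 … 10:
  n=0…9: ⌈1490/1597⌉=1 ⌈2477/1597⌉=2 ⌈3464/1597⌉=3 ⌈4451/1597⌉=3 ⌈5438/1597⌉=4 ⌈6425/1597⌉=5 ⌈7412/1597⌉=5 ⌈8399/1597⌉=6 ⌈9386/1597⌉=6 ⌈10373/1597⌉=7
  n=10: ⌈11360/1597⌉=8
s_n = t_(n+1) − t_n for n = 0 … 9 gives
prefix = 1101101011
slide a length-7 window over [0..6] … [3..9] (4 windows); first occurrence of each distinct factor:
  [  0..  6] 1101101
  [  1..  7] 1011010
  [  2..  8] 0110101
  [  3..  9] 1101011
distinct factors: {0110101, 1011010, 1101011, 1101101}
count = 4  (Sturmian bound for length 7 is 8)

4


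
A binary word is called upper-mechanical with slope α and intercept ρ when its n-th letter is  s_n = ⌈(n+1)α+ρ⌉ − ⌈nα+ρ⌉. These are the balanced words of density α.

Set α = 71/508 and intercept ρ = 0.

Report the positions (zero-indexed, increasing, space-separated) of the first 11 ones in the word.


0 7 14 21 28 35 42 50 57 64 71

n=0: ⌈71/508⌉−⌈0/508⌉ = 1−0 = 1  ← one
n=1: ⌈142/508⌉−⌈71/508⌉ = 1−1 = 0
n=2: ⌈213/508⌉−⌈142/508⌉ = 1−1 = 0
  …
n=7: ⌈568/508⌉−⌈497/508⌉ = 2−1 = 1  ← one
n=8: ⌈639/508⌉−⌈568/508⌉ = 2−2 = 0
n=9: ⌈710/508⌉−⌈639/508⌉ = 2−2 = 0
  …
n=14: ⌈1065/508⌉−⌈994/508⌉ = 3−2 = 1  ← one
n=15: ⌈1136/508⌉−⌈1065/508⌉ = 3−3 = 0
n=16: ⌈1207/508⌉−⌈1136/508⌉ = 3−3 = 0
  …
n=21: ⌈1562/508⌉−⌈1491/508⌉ = 4−3 = 1  ← one
n=22: ⌈1633/508⌉−⌈1562/508⌉ = 4−4 = 0
n=23: ⌈1704/508⌉−⌈1633/508⌉ = 4−4 = 0
  …
n=28: ⌈2059/508⌉−⌈1988/508⌉ = 5−4 = 1  ← one
n=29: ⌈2130/508⌉−⌈2059/508⌉ = 5−5 = 0
n=30: ⌈2201/508⌉−⌈2130/508⌉ = 5−5 = 0
  …
n=35: ⌈2556/508⌉−⌈2485/508⌉ = 6−5 = 1  ← one
n=36: ⌈2627/508⌉−⌈2556/508⌉ = 6−6 = 0
n=37: ⌈2698/508⌉−⌈2627/508⌉ = 6−6 = 0
  …
n=42: ⌈3053/508⌉−⌈2982/508⌉ = 7−6 = 1  ← one
n=43: ⌈3124/508⌉−⌈3053/508⌉ = 7−7 = 0
n=44: ⌈3195/508⌉−⌈3124/508⌉ = 7−7 = 0
  …
n=50: ⌈3621/508⌉−⌈3550/508⌉ = 8−7 = 1  ← one
n=51: ⌈3692/508⌉−⌈3621/508⌉ = 8−8 = 0
n=52: ⌈3763/508⌉−⌈3692/508⌉ = 8−8 = 0
  …
n=57: ⌈4118/508⌉−⌈4047/508⌉ = 9−8 = 1  ← one
n=58: ⌈4189/508⌉−⌈4118/508⌉ = 9−9 = 0
n=59: ⌈4260/508⌉−⌈4189/508⌉ = 9−9 = 0
  …
n=64: ⌈4615/508⌉−⌈4544/508⌉ = 10−9 = 1  ← one
n=65: ⌈4686/508⌉−⌈4615/508⌉ = 10−10 = 0
n=66: ⌈4757/508⌉−⌈4686/508⌉ = 10−10 = 0
  …
n=71: ⌈5112/508⌉−⌈5041/508⌉ = 11−10 = 1  ← one
positions of the first 11 ones: 0 7 14 21 28 35 42 50 57 64 71


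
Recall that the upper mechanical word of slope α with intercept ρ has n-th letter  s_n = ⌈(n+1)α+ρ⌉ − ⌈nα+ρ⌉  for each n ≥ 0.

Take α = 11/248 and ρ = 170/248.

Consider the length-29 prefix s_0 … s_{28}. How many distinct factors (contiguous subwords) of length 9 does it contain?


t_n = ⌈(n·11+170)/248⌉ for n = 0 … 29:
  n=0…9: ⌈170/248⌉=1 ⌈181/248⌉=1 ⌈192/248⌉=1 ⌈203/248⌉=1 ⌈214/248⌉=1 ⌈225/248⌉=1 ⌈236/248⌉=1 ⌈247/248⌉=1 ⌈258/248⌉=2 ⌈269/248⌉=2
  n=10…19: ⌈280/248⌉=2 ⌈291/248⌉=2 ⌈302/248⌉=2 ⌈313/248⌉=2 ⌈324/248⌉=2 ⌈335/248⌉=2 ⌈346/248⌉=2 ⌈357/248⌉=2 ⌈368/248⌉=2 ⌈379/248⌉=2
  n=20…29: ⌈390/248⌉=2 ⌈401/248⌉=2 ⌈412/248⌉=2 ⌈423/248⌉=2 ⌈434/248⌉=2 ⌈445/248⌉=2 ⌈456/248⌉=2 ⌈467/248⌉=2 ⌈478/248⌉=2 ⌈489/248⌉=2
s_n = t_(n+1) − t_n for n = 0 … 28 gives
prefix = 00000001000000000000000000000
slide a length-9 window over [0..8] … [20..28] (21 windows); first occurrence of each distinct factor:
  [  0..  8] 000000010
  [  1..  9] 000000100
  [  2.. 10] 000001000
  [  3.. 11] 000010000
  [  4.. 12] 000100000
  [  5.. 13] 001000000
  [  6.. 14] 010000000
  [  7.. 15] 100000000
  [  8.. 16] 000000000
  (the other 12 windows repeat one of these)
distinct factors: {000000000, 000000010, 000000100, 000001000, 000010000, 000100000, 001000000, 010000000, 100000000}
count = 9  (Sturmian bound for length 9 is 10)

9


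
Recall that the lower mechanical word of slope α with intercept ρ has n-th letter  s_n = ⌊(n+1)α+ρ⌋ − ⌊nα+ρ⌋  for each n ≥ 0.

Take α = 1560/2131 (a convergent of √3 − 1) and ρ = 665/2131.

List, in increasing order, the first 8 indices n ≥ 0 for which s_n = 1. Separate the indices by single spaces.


0 2 3 5 6 7 9 10

n=0: ⌊2225/2131⌋−⌊665/2131⌋ = 1−0 = 1  ← one
n=1: ⌊3785/2131⌋−⌊2225/2131⌋ = 1−1 = 0
n=2: ⌊5345/2131⌋−⌊3785/2131⌋ = 2−1 = 1  ← one
n=3: ⌊6905/2131⌋−⌊5345/2131⌋ = 3−2 = 1  ← one
n=4: ⌊8465/2131⌋−⌊6905/2131⌋ = 3−3 = 0
n=5: ⌊10025/2131⌋−⌊8465/2131⌋ = 4−3 = 1  ← one
n=6: ⌊11585/2131⌋−⌊10025/2131⌋ = 5−4 = 1  ← one
n=7: ⌊13145/2131⌋−⌊11585/2131⌋ = 6−5 = 1  ← one
n=8: ⌊14705/2131⌋−⌊13145/2131⌋ = 6−6 = 0
n=9: ⌊16265/2131⌋−⌊14705/2131⌋ = 7−6 = 1  ← one
n=10: ⌊17825/2131⌋−⌊16265/2131⌋ = 8−7 = 1  ← one
positions of the first 8 ones: 0 2 3 5 6 7 9 10


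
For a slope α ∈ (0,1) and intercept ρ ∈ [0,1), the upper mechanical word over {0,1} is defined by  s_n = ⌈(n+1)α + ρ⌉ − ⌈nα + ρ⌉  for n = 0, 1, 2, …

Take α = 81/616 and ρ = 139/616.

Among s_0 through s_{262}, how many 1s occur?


#1s = Σ_{n=0}^{262} s_n = Σ_{n=0}^{262} (⌈(n+1)α+ρ⌉ − ⌈nα+ρ⌉)
the sum telescopes: every ⌈nα+ρ⌉ with 0 < n < 263 appears once with + and once with −, leaving ⌈263α+ρ⌉ − ⌈0·α+ρ⌉
263α + ρ = (263·81 + 139) / 616 = 21442/616
ρ = 139/616
⌈21442/616⌉ = 35,  ⌈139/616⌉ = 1
#1s = 35 − 1 = 34

34


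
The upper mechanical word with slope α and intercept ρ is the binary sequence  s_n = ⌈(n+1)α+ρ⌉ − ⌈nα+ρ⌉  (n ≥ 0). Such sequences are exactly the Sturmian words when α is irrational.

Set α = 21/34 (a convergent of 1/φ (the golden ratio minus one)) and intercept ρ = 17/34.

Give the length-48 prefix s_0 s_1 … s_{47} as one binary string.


n=0: ⌈(1·21+17)/34⌉ − ⌈(0·21+17)/34⌉ = ⌈38/34⌉ − ⌈17/34⌉ = 2 − 1 = 1
n=1: ⌈(2·21+17)/34⌉ − ⌈(1·21+17)/34⌉ = ⌈59/34⌉ − ⌈38/34⌉ = 2 − 2 = 0
n=2: ⌈(3·21+17)/34⌉ − ⌈(2·21+17)/34⌉ = ⌈80/34⌉ − ⌈59/34⌉ = 3 − 2 = 1
n=3: ⌈(4·21+17)/34⌉ − ⌈(3·21+17)/34⌉ = ⌈101/34⌉ − ⌈80/34⌉ = 3 − 3 = 0
n=4: ⌈(5·21+17)/34⌉ − ⌈(4·21+17)/34⌉ = ⌈122/34⌉ − ⌈101/34⌉ = 4 − 3 = 1
n=5: ⌈(6·21+17)/34⌉ − ⌈(5·21+17)/34⌉ = ⌈143/34⌉ − ⌈122/34⌉ = 5 − 4 = 1
n=6: ⌈(7·21+17)/34⌉ − ⌈(6·21+17)/34⌉ = ⌈164/34⌉ − ⌈143/34⌉ = 5 − 5 = 0
n=7: ⌈(8·21+17)/34⌉ − ⌈(7·21+17)/34⌉ = ⌈185/34⌉ − ⌈164/34⌉ = 6 − 5 = 1
n=8: ⌈(9·21+17)/34⌉ − ⌈(8·21+17)/34⌉ = ⌈206/34⌉ − ⌈185/34⌉ = 7 − 6 = 1
n=9: ⌈(10·21+17)/34⌉ − ⌈(9·21+17)/34⌉ = ⌈227/34⌉ − ⌈206/34⌉ = 7 − 7 = 0
n=10: ⌈(11·21+17)/34⌉ − ⌈(10·21+17)/34⌉ = ⌈248/34⌉ − ⌈227/34⌉ = 8 − 7 = 1
n=11: ⌈(12·21+17)/34⌉ − ⌈(11·21+17)/34⌉ = ⌈269/34⌉ − ⌈248/34⌉ = 8 − 8 = 0
n=12: ⌈(13·21+17)/34⌉ − ⌈(12·21+17)/34⌉ = ⌈290/34⌉ − ⌈269/34⌉ = 9 − 8 = 1
n=13: ⌈(14·21+17)/34⌉ − ⌈(13·21+17)/34⌉ = ⌈311/34⌉ − ⌈290/34⌉ = 10 − 9 = 1
n=14: ⌈(15·21+17)/34⌉ − ⌈(14·21+17)/34⌉ = ⌈332/34⌉ − ⌈311/34⌉ = 10 − 10 = 0
n=15: ⌈(16·21+17)/34⌉ − ⌈(15·21+17)/34⌉ = ⌈353/34⌉ − ⌈332/34⌉ = 11 − 10 = 1
n=16: ⌈(17·21+17)/34⌉ − ⌈(16·21+17)/34⌉ = ⌈374/34⌉ − ⌈353/34⌉ = 11 − 11 = 0
n=17: ⌈(18·21+17)/34⌉ − ⌈(17·21+17)/34⌉ = ⌈395/34⌉ − ⌈374/34⌉ = 12 − 11 = 1
n=18: ⌈(19·21+17)/34⌉ − ⌈(18·21+17)/34⌉ = ⌈416/34⌉ − ⌈395/34⌉ = 13 − 12 = 1
n=19: ⌈(20·21+17)/34⌉ − ⌈(19·21+17)/34⌉ = ⌈437/34⌉ − ⌈416/34⌉ = 13 − 13 = 0
n=20: ⌈(21·21+17)/34⌉ − ⌈(20·21+17)/34⌉ = ⌈458/34⌉ − ⌈437/34⌉ = 14 − 13 = 1
n=21: ⌈(22·21+17)/34⌉ − ⌈(21·21+17)/34⌉ = ⌈479/34⌉ − ⌈458/34⌉ = 15 − 14 = 1
n=22: ⌈(23·21+17)/34⌉ − ⌈(22·21+17)/34⌉ = ⌈500/34⌉ − ⌈479/34⌉ = 15 − 15 = 0
n=23: ⌈(24·21+17)/34⌉ − ⌈(23·21+17)/34⌉ = ⌈521/34⌉ − ⌈500/34⌉ = 16 − 15 = 1
n=24: ⌈(25·21+17)/34⌉ − ⌈(24·21+17)/34⌉ = ⌈542/34⌉ − ⌈521/34⌉ = 16 − 16 = 0
n=25: ⌈(26·21+17)/34⌉ − ⌈(25·21+17)/34⌉ = ⌈563/34⌉ − ⌈542/34⌉ = 17 − 16 = 1
n=26: ⌈(27·21+17)/34⌉ − ⌈(26·21+17)/34⌉ = ⌈584/34⌉ − ⌈563/34⌉ = 18 − 17 = 1
n=27: ⌈(28·21+17)/34⌉ − ⌈(27·21+17)/34⌉ = ⌈605/34⌉ − ⌈584/34⌉ = 18 − 18 = 0
n=28: ⌈(29·21+17)/34⌉ − ⌈(28·21+17)/34⌉ = ⌈626/34⌉ − ⌈605/34⌉ = 19 − 18 = 1
n=29: ⌈(30·21+17)/34⌉ − ⌈(29·21+17)/34⌉ = ⌈647/34⌉ − ⌈626/34⌉ = 20 − 19 = 1
n=30: ⌈(31·21+17)/34⌉ − ⌈(30·21+17)/34⌉ = ⌈668/34⌉ − ⌈647/34⌉ = 20 − 20 = 0
n=31: ⌈(32·21+17)/34⌉ − ⌈(31·21+17)/34⌉ = ⌈689/34⌉ − ⌈668/34⌉ = 21 − 20 = 1
n=32: ⌈(33·21+17)/34⌉ − ⌈(32·21+17)/34⌉ = ⌈710/34⌉ − ⌈689/34⌉ = 21 − 21 = 0
n=33: ⌈(34·21+17)/34⌉ − ⌈(33·21+17)/34⌉ = ⌈731/34⌉ − ⌈710/34⌉ = 22 − 21 = 1
n=34: ⌈(35·21+17)/34⌉ − ⌈(34·21+17)/34⌉ = ⌈752/34⌉ − ⌈731/34⌉ = 23 − 22 = 1
n=35: ⌈(36·21+17)/34⌉ − ⌈(35·21+17)/34⌉ = ⌈773/34⌉ − ⌈752/34⌉ = 23 − 23 = 0
n=36: ⌈(37·21+17)/34⌉ − ⌈(36·21+17)/34⌉ = ⌈794/34⌉ − ⌈773/34⌉ = 24 − 23 = 1
n=37: ⌈(38·21+17)/34⌉ − ⌈(37·21+17)/34⌉ = ⌈815/34⌉ − ⌈794/34⌉ = 24 − 24 = 0
n=38: ⌈(39·21+17)/34⌉ − ⌈(38·21+17)/34⌉ = ⌈836/34⌉ − ⌈815/34⌉ = 25 − 24 = 1
n=39: ⌈(40·21+17)/34⌉ − ⌈(39·21+17)/34⌉ = ⌈857/34⌉ − ⌈836/34⌉ = 26 − 25 = 1
n=40: ⌈(41·21+17)/34⌉ − ⌈(40·21+17)/34⌉ = ⌈878/34⌉ − ⌈857/34⌉ = 26 − 26 = 0
n=41: ⌈(42·21+17)/34⌉ − ⌈(41·21+17)/34⌉ = ⌈899/34⌉ − ⌈878/34⌉ = 27 − 26 = 1
n=42: ⌈(43·21+17)/34⌉ − ⌈(42·21+17)/34⌉ = ⌈920/34⌉ − ⌈899/34⌉ = 28 − 27 = 1
n=43: ⌈(44·21+17)/34⌉ − ⌈(43·21+17)/34⌉ = ⌈941/34⌉ − ⌈920/34⌉ = 28 − 28 = 0
n=44: ⌈(45·21+17)/34⌉ − ⌈(44·21+17)/34⌉ = ⌈962/34⌉ − ⌈941/34⌉ = 29 − 28 = 1
n=45: ⌈(46·21+17)/34⌉ − ⌈(45·21+17)/34⌉ = ⌈983/34⌉ − ⌈962/34⌉ = 29 − 29 = 0
n=46: ⌈(47·21+17)/34⌉ − ⌈(46·21+17)/34⌉ = ⌈1004/34⌉ − ⌈983/34⌉ = 30 − 29 = 1
n=47: ⌈(48·21+17)/34⌉ − ⌈(47·21+17)/34⌉ = ⌈1025/34⌉ − ⌈1004/34⌉ = 31 − 30 = 1

101011011010110101101101011011010110101101101011


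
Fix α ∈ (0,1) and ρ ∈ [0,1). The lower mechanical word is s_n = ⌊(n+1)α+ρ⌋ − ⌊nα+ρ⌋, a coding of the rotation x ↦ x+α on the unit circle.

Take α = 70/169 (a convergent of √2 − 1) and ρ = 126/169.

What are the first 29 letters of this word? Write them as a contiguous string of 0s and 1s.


10010101001010010101001010010

n=0: ⌊(1·70+126)/169⌋ − ⌊(0·70+126)/169⌋ = ⌊196/169⌋ − ⌊126/169⌋ = 1 − 0 = 1
n=1: ⌊(2·70+126)/169⌋ − ⌊(1·70+126)/169⌋ = ⌊266/169⌋ − ⌊196/169⌋ = 1 − 1 = 0
n=2: ⌊(3·70+126)/169⌋ − ⌊(2·70+126)/169⌋ = ⌊336/169⌋ − ⌊266/169⌋ = 1 − 1 = 0
n=3: ⌊(4·70+126)/169⌋ − ⌊(3·70+126)/169⌋ = ⌊406/169⌋ − ⌊336/169⌋ = 2 − 1 = 1
n=4: ⌊(5·70+126)/169⌋ − ⌊(4·70+126)/169⌋ = ⌊476/169⌋ − ⌊406/169⌋ = 2 − 2 = 0
n=5: ⌊(6·70+126)/169⌋ − ⌊(5·70+126)/169⌋ = ⌊546/169⌋ − ⌊476/169⌋ = 3 − 2 = 1
n=6: ⌊(7·70+126)/169⌋ − ⌊(6·70+126)/169⌋ = ⌊616/169⌋ − ⌊546/169⌋ = 3 − 3 = 0
n=7: ⌊(8·70+126)/169⌋ − ⌊(7·70+126)/169⌋ = ⌊686/169⌋ − ⌊616/169⌋ = 4 − 3 = 1
n=8: ⌊(9·70+126)/169⌋ − ⌊(8·70+126)/169⌋ = ⌊756/169⌋ − ⌊686/169⌋ = 4 − 4 = 0
n=9: ⌊(10·70+126)/169⌋ − ⌊(9·70+126)/169⌋ = ⌊826/169⌋ − ⌊756/169⌋ = 4 − 4 = 0
n=10: ⌊(11·70+126)/169⌋ − ⌊(10·70+126)/169⌋ = ⌊896/169⌋ − ⌊826/169⌋ = 5 − 4 = 1
n=11: ⌊(12·70+126)/169⌋ − ⌊(11·70+126)/169⌋ = ⌊966/169⌋ − ⌊896/169⌋ = 5 − 5 = 0
n=12: ⌊(13·70+126)/169⌋ − ⌊(12·70+126)/169⌋ = ⌊1036/169⌋ − ⌊966/169⌋ = 6 − 5 = 1
n=13: ⌊(14·70+126)/169⌋ − ⌊(13·70+126)/169⌋ = ⌊1106/169⌋ − ⌊1036/169⌋ = 6 − 6 = 0
n=14: ⌊(15·70+126)/169⌋ − ⌊(14·70+126)/169⌋ = ⌊1176/169⌋ − ⌊1106/169⌋ = 6 − 6 = 0
n=15: ⌊(16·70+126)/169⌋ − ⌊(15·70+126)/169⌋ = ⌊1246/169⌋ − ⌊1176/169⌋ = 7 − 6 = 1
n=16: ⌊(17·70+126)/169⌋ − ⌊(16·70+126)/169⌋ = ⌊1316/169⌋ − ⌊1246/169⌋ = 7 − 7 = 0
n=17: ⌊(18·70+126)/169⌋ − ⌊(17·70+126)/169⌋ = ⌊1386/169⌋ − ⌊1316/169⌋ = 8 − 7 = 1
n=18: ⌊(19·70+126)/169⌋ − ⌊(18·70+126)/169⌋ = ⌊1456/169⌋ − ⌊1386/169⌋ = 8 − 8 = 0
n=19: ⌊(20·70+126)/169⌋ − ⌊(19·70+126)/169⌋ = ⌊1526/169⌋ − ⌊1456/169⌋ = 9 − 8 = 1
n=20: ⌊(21·70+126)/169⌋ − ⌊(20·70+126)/169⌋ = ⌊1596/169⌋ − ⌊1526/169⌋ = 9 − 9 = 0
n=21: ⌊(22·70+126)/169⌋ − ⌊(21·70+126)/169⌋ = ⌊1666/169⌋ − ⌊1596/169⌋ = 9 − 9 = 0
n=22: ⌊(23·70+126)/169⌋ − ⌊(22·70+126)/169⌋ = ⌊1736/169⌋ − ⌊1666/169⌋ = 10 − 9 = 1
n=23: ⌊(24·70+126)/169⌋ − ⌊(23·70+126)/169⌋ = ⌊1806/169⌋ − ⌊1736/169⌋ = 10 − 10 = 0
n=24: ⌊(25·70+126)/169⌋ − ⌊(24·70+126)/169⌋ = ⌊1876/169⌋ − ⌊1806/169⌋ = 11 − 10 = 1
n=25: ⌊(26·70+126)/169⌋ − ⌊(25·70+126)/169⌋ = ⌊1946/169⌋ − ⌊1876/169⌋ = 11 − 11 = 0
n=26: ⌊(27·70+126)/169⌋ − ⌊(26·70+126)/169⌋ = ⌊2016/169⌋ − ⌊1946/169⌋ = 11 − 11 = 0
n=27: ⌊(28·70+126)/169⌋ − ⌊(27·70+126)/169⌋ = ⌊2086/169⌋ − ⌊2016/169⌋ = 12 − 11 = 1
n=28: ⌊(29·70+126)/169⌋ − ⌊(28·70+126)/169⌋ = ⌊2156/169⌋ − ⌊2086/169⌋ = 12 − 12 = 0


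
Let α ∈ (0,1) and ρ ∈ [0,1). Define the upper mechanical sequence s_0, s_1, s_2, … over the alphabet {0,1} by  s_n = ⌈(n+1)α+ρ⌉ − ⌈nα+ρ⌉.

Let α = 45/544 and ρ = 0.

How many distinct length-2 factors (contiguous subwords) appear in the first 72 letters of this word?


3

t_n = ⌈(n·45)/544⌉ for n = 0 … 72:
  n=0…9: ⌈0/544⌉=0 ⌈45/544⌉=1 ⌈90/544⌉=1 ⌈135/544⌉=1 ⌈180/544⌉=1 ⌈225/544⌉=1 ⌈270/544⌉=1 ⌈315/544⌉=1 ⌈360/544⌉=1 ⌈405/544⌉=1
  n=10…19: ⌈450/544⌉=1 ⌈495/544⌉=1 ⌈540/544⌉=1 ⌈585/544⌉=2 ⌈630/544⌉=2 ⌈675/544⌉=2 ⌈720/544⌉=2 ⌈765/544⌉=2 ⌈810/544⌉=2 ⌈855/544⌉=2
  n=20…29: ⌈900/544⌉=2 ⌈945/544⌉=2 ⌈990/544⌉=2 ⌈1035/544⌉=2 ⌈1080/544⌉=2 ⌈1125/544⌉=3 ⌈1170/544⌉=3 ⌈1215/544⌉=3 ⌈1260/544⌉=3 ⌈1305/544⌉=3
  n=30…39: ⌈1350/544⌉=3 ⌈1395/544⌉=3 ⌈1440/544⌉=3 ⌈1485/544⌉=3 ⌈1530/544⌉=3 ⌈1575/544⌉=3 ⌈1620/544⌉=3 ⌈1665/544⌉=4 ⌈1710/544⌉=4 ⌈1755/544⌉=4
  n=40…49: ⌈1800/544⌉=4 ⌈1845/544⌉=4 ⌈1890/544⌉=4 ⌈1935/544⌉=4 ⌈1980/544⌉=4 ⌈2025/544⌉=4 ⌈2070/544⌉=4 ⌈2115/544⌉=4 ⌈2160/544⌉=4 ⌈2205/544⌉=5
  n=50…59: ⌈2250/544⌉=5 ⌈2295/544⌉=5 ⌈2340/544⌉=5 ⌈2385/544⌉=5 ⌈2430/544⌉=5 ⌈2475/544⌉=5 ⌈2520/544⌉=5 ⌈2565/544⌉=5 ⌈2610/544⌉=5 ⌈2655/544⌉=5
  n=60…69: ⌈2700/544⌉=5 ⌈2745/544⌉=6 ⌈2790/544⌉=6 ⌈2835/544⌉=6 ⌈2880/544⌉=6 ⌈2925/544⌉=6 ⌈2970/544⌉=6 ⌈3015/544⌉=6 ⌈3060/544⌉=6 ⌈3105/544⌉=6
  n=70…72: ⌈3150/544⌉=6 ⌈3195/544⌉=6 ⌈3240/544⌉=6
s_n = t_(n+1) − t_n for n = 0 … 71 gives
prefix = 100000000000100000000000100000000000100000000000100000000000100000000000
slide a length-2 window over [0..1] … [70..71] (71 windows); first occurrence of each distinct factor:
  [  0..  1] 10
  [  1..  2] 00
  [ 11.. 12] 01
  (the other 68 windows repeat one of these)
distinct factors: {00, 01, 10}
count = 3  (Sturmian bound for length 2 is 3)


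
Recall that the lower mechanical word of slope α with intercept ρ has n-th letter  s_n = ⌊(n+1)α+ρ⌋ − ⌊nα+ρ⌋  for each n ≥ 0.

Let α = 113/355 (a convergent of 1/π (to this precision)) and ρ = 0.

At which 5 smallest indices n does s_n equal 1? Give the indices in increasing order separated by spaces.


n=0: ⌊113/355⌋−⌊0/355⌋ = 0−0 = 0
n=1: ⌊226/355⌋−⌊113/355⌋ = 0−0 = 0
n=2: ⌊339/355⌋−⌊226/355⌋ = 0−0 = 0
n=3: ⌊452/355⌋−⌊339/355⌋ = 1−0 = 1  ← one
n=4: ⌊565/355⌋−⌊452/355⌋ = 1−1 = 0
n=5: ⌊678/355⌋−⌊565/355⌋ = 1−1 = 0
n=6: ⌊791/355⌋−⌊678/355⌋ = 2−1 = 1  ← one
n=7: ⌊904/355⌋−⌊791/355⌋ = 2−2 = 0
n=8: ⌊1017/355⌋−⌊904/355⌋ = 2−2 = 0
n=9: ⌊1130/355⌋−⌊1017/355⌋ = 3−2 = 1  ← one
n=10: ⌊1243/355⌋−⌊1130/355⌋ = 3−3 = 0
n=11: ⌊1356/355⌋−⌊1243/355⌋ = 3−3 = 0
n=12: ⌊1469/355⌋−⌊1356/355⌋ = 4−3 = 1  ← one
n=13: ⌊1582/355⌋−⌊1469/355⌋ = 4−4 = 0
n=14: ⌊1695/355⌋−⌊1582/355⌋ = 4−4 = 0
n=15: ⌊1808/355⌋−⌊1695/355⌋ = 5−4 = 1  ← one
positions of the first 5 ones: 3 6 9 12 15

3 6 9 12 15


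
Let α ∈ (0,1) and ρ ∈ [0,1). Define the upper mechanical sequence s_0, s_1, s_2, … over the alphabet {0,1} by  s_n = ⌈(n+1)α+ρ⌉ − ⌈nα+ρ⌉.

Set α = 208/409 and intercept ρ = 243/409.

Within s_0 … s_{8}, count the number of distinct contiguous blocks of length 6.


2

t_n = ⌈(n·208+243)/409⌉ for n = 0 … 9:
  n=0…9: ⌈243/409⌉=1 ⌈451/409⌉=2 ⌈659/409⌉=2 ⌈867/409⌉=3 ⌈1075/409⌉=3 ⌈1283/409⌉=4 ⌈1491/409⌉=4 ⌈1699/409⌉=5 ⌈1907/409⌉=5 ⌈2115/409⌉=6
s_n = t_(n+1) − t_n for n = 0 … 8 gives
prefix = 101010101
slide a length-6 window over [0..5] … [3..8] (4 windows); first occurrence of each distinct factor:
  [  0..  5] 101010
  [  1..  6] 010101
  (the other 2 windows repeat one of these)
distinct factors: {010101, 101010}
count = 2  (Sturmian bound for length 6 is 7)


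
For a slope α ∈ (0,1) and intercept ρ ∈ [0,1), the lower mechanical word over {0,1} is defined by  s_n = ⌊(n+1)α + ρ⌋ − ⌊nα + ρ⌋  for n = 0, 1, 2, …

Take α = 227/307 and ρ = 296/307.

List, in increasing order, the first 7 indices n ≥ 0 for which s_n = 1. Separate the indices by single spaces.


0 1 2 4 5 6 8

n=0: ⌊523/307⌋−⌊296/307⌋ = 1−0 = 1  ← one
n=1: ⌊750/307⌋−⌊523/307⌋ = 2−1 = 1  ← one
n=2: ⌊977/307⌋−⌊750/307⌋ = 3−2 = 1  ← one
n=3: ⌊1204/307⌋−⌊977/307⌋ = 3−3 = 0
n=4: ⌊1431/307⌋−⌊1204/307⌋ = 4−3 = 1  ← one
n=5: ⌊1658/307⌋−⌊1431/307⌋ = 5−4 = 1  ← one
n=6: ⌊1885/307⌋−⌊1658/307⌋ = 6−5 = 1  ← one
n=7: ⌊2112/307⌋−⌊1885/307⌋ = 6−6 = 0
n=8: ⌊2339/307⌋−⌊2112/307⌋ = 7−6 = 1  ← one
positions of the first 7 ones: 0 1 2 4 5 6 8
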